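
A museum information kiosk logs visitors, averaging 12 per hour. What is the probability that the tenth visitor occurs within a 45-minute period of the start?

Over the interval, μ = 12 × 0.75 = 9 (a 45-minute period = 0.75 hours).
The tenth arrival falls in the interval iff at least 10 events occur there: P(S_10 ≤ t) = P(N ≥ 10) = 1 − P(N ≤ 9) ≈ 0.4126.

0.4126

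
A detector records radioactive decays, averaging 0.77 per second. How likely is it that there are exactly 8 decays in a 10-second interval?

Over the interval, μ = 0.77 × 10 = 7.7 (a 10-second interval = 10 seconds).
P(N = 8) = e^(−μ) μ^8/8! = e^(−7.7) · 7.7^8/40320 ≈ 0.1388.

0.1388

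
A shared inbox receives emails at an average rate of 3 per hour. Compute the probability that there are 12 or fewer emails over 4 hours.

0.5760

Over the interval, μ = 3 × 4 = 12 (4 hours).
P(N ≤ 12) = Σ_{j=0}^{12} e^(−μ) μ^j/j! ≈ 0.5760.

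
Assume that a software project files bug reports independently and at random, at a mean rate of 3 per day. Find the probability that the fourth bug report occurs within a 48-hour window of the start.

Over the interval, μ = 3 × 2 = 6 (a 48-hour window = 2 days).
The fourth arrival falls in the interval iff at least 4 events occur there: P(S_4 ≤ t) = P(N ≥ 4) = 1 − P(N ≤ 3) ≈ 0.8488.

0.8488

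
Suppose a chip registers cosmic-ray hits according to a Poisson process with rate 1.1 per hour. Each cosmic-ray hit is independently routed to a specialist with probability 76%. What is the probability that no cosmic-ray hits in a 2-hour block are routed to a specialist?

0.1879

Thinning: the cosmic-ray hits that are routed to a specialist themselves form a Poisson process with rate 0.76 × 1.1 = 0.836 per hour.
Over the interval, μ = 0.836 × 2 = 1.672 (a 2-hour block = 2 hours).
P(N = 0) = e^(−1.672) · 1.672^0/0! ≈ 0.1879.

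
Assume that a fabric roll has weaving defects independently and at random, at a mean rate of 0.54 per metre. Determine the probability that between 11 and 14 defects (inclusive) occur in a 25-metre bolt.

0.4120

Over the interval, μ = 0.54 × 25 = 13.5 (a 25-metre bolt = 25 metres).
P(11 ≤ N ≤ 14) = Σ_{j=11}^{14} e^(−13.5) · 13.5^j/j! ≈ 0.4120.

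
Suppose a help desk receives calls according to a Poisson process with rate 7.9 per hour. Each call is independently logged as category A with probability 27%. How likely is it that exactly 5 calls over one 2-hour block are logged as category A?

Thinning: the calls that are logged as category A themselves form a Poisson process with rate 0.27 × 7.9 = 2.133 per hour.
Over the interval, μ = 2.133 × 2 = 4.266 (a 2-hour block = 2 hours).
P(N = 5) = e^(−4.266) · 4.266^5/5! ≈ 0.1653.

0.1653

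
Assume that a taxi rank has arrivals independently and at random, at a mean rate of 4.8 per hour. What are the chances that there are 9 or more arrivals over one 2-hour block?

Over the interval, μ = 4.8 × 2 = 9.6 (a 2-hour block = 2 hours).
P(N ≥ 9) = 1 − P(N ≤ 8) = 1 − Σ_{j=0}^{8} e^(−μ) μ^j/j! ≈ 0.6204.

0.6204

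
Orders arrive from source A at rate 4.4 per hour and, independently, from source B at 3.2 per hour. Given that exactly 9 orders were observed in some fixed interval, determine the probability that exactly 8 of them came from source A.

Given the total, each event is independently from source A with probability p = λ_A/(λ_A+λ_B) = 4.4/7.6 ≈ 0.5789.
So K ~ Binomial(9, 4.4/7.6): P(K = 8) = C(9,8) · (4.4/7.6)^8 · (3.2/7.6)^1 ≈ 0.0478.

0.0478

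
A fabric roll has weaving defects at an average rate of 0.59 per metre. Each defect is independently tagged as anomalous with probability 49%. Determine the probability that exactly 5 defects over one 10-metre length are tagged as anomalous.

0.0934

Thinning: the defects that are tagged as anomalous themselves form a Poisson process with rate 0.49 × 0.59 = 0.2891 per metre.
Over the interval, μ = 0.2891 × 10 = 2.891 (a 10-metre length = 10 metres).
P(N = 5) = e^(−2.891) · 2.891^5/5! ≈ 0.0934.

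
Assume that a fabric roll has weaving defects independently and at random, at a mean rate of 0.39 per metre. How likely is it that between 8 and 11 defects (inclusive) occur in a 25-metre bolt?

0.4812

Over the interval, μ = 0.39 × 25 = 9.75 (a 25-metre bolt = 25 metres).
P(8 ≤ N ≤ 11) = Σ_{j=8}^{11} e^(−9.75) · 9.75^j/j! ≈ 0.4812.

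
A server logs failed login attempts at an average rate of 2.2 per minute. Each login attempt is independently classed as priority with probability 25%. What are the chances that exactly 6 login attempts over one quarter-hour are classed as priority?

0.1144

Thinning: the login attempts that are classed as priority themselves form a Poisson process with rate 0.25 × 2.2 = 0.55 per minute.
Over the interval, μ = 0.55 × 15 = 8.25 (a quarter-hour = 15 minutes).
P(N = 6) = e^(−8.25) · 8.25^6/6! ≈ 0.1144.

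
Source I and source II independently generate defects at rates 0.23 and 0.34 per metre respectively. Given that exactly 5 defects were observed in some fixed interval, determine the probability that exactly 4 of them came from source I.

0.0791

Given the total, each event is independently from source I with probability p = λ_I/(λ_I+λ_II) = 0.23/0.57 ≈ 0.4035.
So K ~ Binomial(5, 0.23/0.57): P(K = 4) = C(5,4) · (0.23/0.57)^4 · (0.34/0.57)^1 ≈ 0.0791.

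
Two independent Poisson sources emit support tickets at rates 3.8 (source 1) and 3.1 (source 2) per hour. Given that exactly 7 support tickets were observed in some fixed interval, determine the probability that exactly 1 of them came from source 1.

Given the total, each event is independently from source 1 with probability p = λ_1/(λ_1+λ_2) = 3.8/6.9 ≈ 0.5507.
So K ~ Binomial(7, 3.8/6.9): P(K = 1) = C(7,1) · (3.8/6.9)^1 · (3.1/6.9)^6 ≈ 0.0317.

0.0317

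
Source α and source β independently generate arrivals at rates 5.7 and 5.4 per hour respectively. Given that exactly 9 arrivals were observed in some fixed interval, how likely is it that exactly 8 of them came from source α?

Given the total, each event is independently from source α with probability p = λ_α/(λ_α+λ_β) = 5.7/11.1 ≈ 0.5135.
So K ~ Binomial(9, 5.7/11.1): P(K = 8) = C(9,8) · (5.7/11.1)^8 · (5.4/11.1)^1 ≈ 0.0212.

0.0212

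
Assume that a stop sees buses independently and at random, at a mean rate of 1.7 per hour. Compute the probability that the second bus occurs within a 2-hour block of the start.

Over the interval, μ = 1.7 × 2 = 3.4 (a 2-hour block = 2 hours).
The second arrival falls in the interval iff at least 2 events occur there: P(S_2 ≤ t) = P(N ≥ 2) = 1 − P(N ≤ 1) ≈ 0.8532.

0.8532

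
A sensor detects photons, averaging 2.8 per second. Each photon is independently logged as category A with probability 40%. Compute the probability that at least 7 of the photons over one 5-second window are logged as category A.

Thinning: the photons that are logged as category A themselves form a Poisson process with rate 0.4 × 2.8 = 1.12 per second.
Over the interval, μ = 1.12 × 5 = 5.6 (a 5-second window = 5 seconds).
P(N ≥ 7) = 1 − P(N ≤ 6) ≈ 0.3297.

0.3297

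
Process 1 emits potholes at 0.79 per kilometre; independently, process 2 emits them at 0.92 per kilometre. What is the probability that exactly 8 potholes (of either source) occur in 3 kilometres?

Independent Poisson processes superpose: combined rate λ = 0.79 + 0.92 = 1.71 per kilometre.
Over the interval, μ = 1.71 × 3 = 5.13 (3 kilometres).
P(N = 8) = e^(−5.13) · 5.13^8/8! ≈ 0.0704.

0.0704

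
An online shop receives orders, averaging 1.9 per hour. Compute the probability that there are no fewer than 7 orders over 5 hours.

0.8351

Over the interval, μ = 1.9 × 5 = 9.5 (5 hours).
P(N ≥ 7) = 1 − P(N ≤ 6) = 1 − Σ_{j=0}^{6} e^(−μ) μ^j/j! ≈ 0.8351.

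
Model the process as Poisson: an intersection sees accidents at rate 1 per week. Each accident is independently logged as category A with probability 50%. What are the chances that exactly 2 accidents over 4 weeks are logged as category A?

Thinning: the accidents that are logged as category A themselves form a Poisson process with rate 0.5 × 1 = 0.5 per week.
Over the interval, μ = 0.5 × 4 = 2 (4 weeks).
P(N = 2) = e^(−2) · 2^2/2! ≈ 0.2707.

0.2707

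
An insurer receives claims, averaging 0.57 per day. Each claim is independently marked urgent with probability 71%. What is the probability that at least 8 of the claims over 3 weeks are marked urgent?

0.6142

Thinning: the claims that are marked urgent themselves form a Poisson process with rate 0.71 × 0.57 = 0.4047 per day.
Over the interval, μ = 0.4047 × 21 = 8.4987 (3 weeks = 21 days).
P(N ≥ 8) = 1 − P(N ≤ 7) ≈ 0.6142.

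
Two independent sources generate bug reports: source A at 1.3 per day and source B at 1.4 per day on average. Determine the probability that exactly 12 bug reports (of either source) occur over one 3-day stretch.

0.0505

Independent Poisson processes superpose: combined rate λ = 1.3 + 1.4 = 2.7 per day.
Over the interval, μ = 2.7 × 3 = 8.1 (a 3-day stretch = 3 days).
P(N = 12) = e^(−8.1) · 8.1^12/12! ≈ 0.0505.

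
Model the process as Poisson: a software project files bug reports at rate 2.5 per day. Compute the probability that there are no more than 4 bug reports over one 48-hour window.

0.4405

Over the interval, μ = 2.5 × 2 = 5 (a 48-hour window = 2 days).
P(N ≤ 4) = Σ_{j=0}^{4} e^(−μ) μ^j/j! ≈ 0.4405.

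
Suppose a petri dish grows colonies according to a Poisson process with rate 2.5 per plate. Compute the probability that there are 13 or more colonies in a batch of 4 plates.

Over the interval, μ = 2.5 × 4 = 10 (a batch of 4 plates = 4 plates).
P(N ≥ 13) = 1 − P(N ≤ 12) = 1 − Σ_{j=0}^{12} e^(−μ) μ^j/j! ≈ 0.2084.

0.2084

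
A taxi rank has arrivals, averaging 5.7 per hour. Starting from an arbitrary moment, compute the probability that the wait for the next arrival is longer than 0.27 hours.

0.2146

The wait for the next event is exponential with rate λ = 5.7 per hour.
P(T > 0.27) = e^(−λt) = e^(−5.7 × 0.27) = e^(−1.539) ≈ 0.2146.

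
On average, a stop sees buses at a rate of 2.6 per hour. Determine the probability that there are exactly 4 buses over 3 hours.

Over the interval, μ = 2.6 × 3 = 7.8 (3 hours).
P(N = 4) = e^(−μ) μ^4/4! = e^(−7.8) · 7.8^4/24 ≈ 0.0632.

0.0632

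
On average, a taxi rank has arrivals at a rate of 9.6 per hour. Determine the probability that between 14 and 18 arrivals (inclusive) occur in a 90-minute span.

0.4365

Over the interval, μ = 9.6 × 1.5 = 14.4 (a 90-minute span = 1.5 hours).
P(14 ≤ N ≤ 18) = Σ_{j=14}^{18} e^(−14.4) · 14.4^j/j! ≈ 0.4365.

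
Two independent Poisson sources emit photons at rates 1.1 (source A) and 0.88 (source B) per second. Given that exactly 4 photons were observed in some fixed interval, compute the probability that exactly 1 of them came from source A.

Given the total, each event is independently from source A with probability p = λ_A/(λ_A+λ_B) = 1.1/1.98 ≈ 0.5556.
So K ~ Binomial(4, 1.1/1.98): P(K = 1) = C(4,1) · (1.1/1.98)^1 · (0.88/1.98)^3 ≈ 0.1951.

0.1951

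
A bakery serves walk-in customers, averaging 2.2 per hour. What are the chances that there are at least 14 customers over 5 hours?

0.2187

Over the interval, μ = 2.2 × 5 = 11 (5 hours).
P(N ≥ 14) = 1 − P(N ≤ 13) = 1 − Σ_{j=0}^{13} e^(−μ) μ^j/j! ≈ 0.2187.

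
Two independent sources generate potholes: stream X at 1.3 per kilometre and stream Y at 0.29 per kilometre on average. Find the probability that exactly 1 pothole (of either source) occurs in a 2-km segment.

Independent Poisson processes superpose: combined rate λ = 1.3 + 0.29 = 1.59 per kilometre.
Over the interval, μ = 1.59 × 2 = 3.18 (a 2-km segment = 2 kilometres).
P(N = 1) = e^(−3.18) · 3.18^1/1! ≈ 0.1322.

0.1322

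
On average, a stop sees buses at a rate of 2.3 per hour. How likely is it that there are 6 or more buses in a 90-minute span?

Over the interval, μ = 2.3 × 1.5 = 3.45 (a 90-minute span = 1.5 hours).
P(N ≥ 6) = 1 − P(N ≤ 5) = 1 − Σ_{j=0}^{5} e^(−μ) μ^j/j! ≈ 0.1358.

0.1358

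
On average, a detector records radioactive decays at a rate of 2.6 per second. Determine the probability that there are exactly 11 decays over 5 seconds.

Over the interval, μ = 2.6 × 5 = 13 (5 seconds).
P(N = 11) = e^(−μ) μ^11/11! = e^(−13) · 13^11/39916800 ≈ 0.1015.

0.1015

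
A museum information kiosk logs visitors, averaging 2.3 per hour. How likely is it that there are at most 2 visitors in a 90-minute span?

0.3302

Over the interval, μ = 2.3 × 1.5 = 3.45 (a 90-minute span = 1.5 hours).
P(N ≤ 2) = Σ_{j=0}^{2} e^(−μ) μ^j/j! ≈ 0.3302.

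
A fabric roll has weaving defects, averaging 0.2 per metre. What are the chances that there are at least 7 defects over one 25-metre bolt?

Over the interval, μ = 0.2 × 25 = 5 (a 25-metre bolt = 25 metres).
P(N ≥ 7) = 1 − P(N ≤ 6) = 1 − Σ_{j=0}^{6} e^(−μ) μ^j/j! ≈ 0.2378.

0.2378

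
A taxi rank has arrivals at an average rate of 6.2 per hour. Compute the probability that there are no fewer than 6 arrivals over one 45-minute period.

0.3229

Over the interval, μ = 6.2 × 0.75 = 4.65 (a 45-minute period = 0.75 hours).
P(N ≥ 6) = 1 − P(N ≤ 5) = 1 − Σ_{j=0}^{5} e^(−μ) μ^j/j! ≈ 0.3229.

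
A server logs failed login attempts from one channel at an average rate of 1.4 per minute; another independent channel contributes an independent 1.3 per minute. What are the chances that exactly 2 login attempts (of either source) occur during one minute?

0.2450

Independent Poisson processes superpose: combined rate λ = 1.4 + 1.3 = 2.7 per minute.
So μ = 2.7.
P(N = 2) = e^(−2.7) · 2.7^2/2! ≈ 0.2450.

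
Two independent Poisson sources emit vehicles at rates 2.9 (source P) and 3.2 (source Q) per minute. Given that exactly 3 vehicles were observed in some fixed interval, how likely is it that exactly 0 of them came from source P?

Given the total, each event is independently from source P with probability p = λ_P/(λ_P+λ_Q) = 2.9/6.1 ≈ 0.4754.
So K ~ Binomial(3, 2.9/6.1): P(K = 0) = C(3,0) · (2.9/6.1)^0 · (3.2/6.1)^3 ≈ 0.1444.

0.1444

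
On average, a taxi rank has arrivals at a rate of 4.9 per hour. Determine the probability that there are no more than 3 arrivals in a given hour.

0.2793

With mean μ = 4.9 per hour,
P(N ≤ 3) = Σ_{j=0}^{3} e^(−μ) μ^j/j! ≈ 0.2793.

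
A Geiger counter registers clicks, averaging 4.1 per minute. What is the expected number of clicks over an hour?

E[N] = λt = 4.1 × 60 = 246 (an hour = 60 minutes).

246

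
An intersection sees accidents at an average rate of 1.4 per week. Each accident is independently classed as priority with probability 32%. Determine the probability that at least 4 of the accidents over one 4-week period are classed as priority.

Thinning: the accidents that are classed as priority themselves form a Poisson process with rate 0.32 × 1.4 = 0.448 per week.
Over the interval, μ = 0.448 × 4 = 1.792 (a 4-week period = 4 weeks).
P(N ≥ 4) = 1 − P(N ≤ 3) ≈ 0.1074.

0.1074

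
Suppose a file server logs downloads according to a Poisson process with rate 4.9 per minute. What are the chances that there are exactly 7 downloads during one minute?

0.1002

With mean μ = 4.9 per minute,
P(N = 7) = e^(−μ) μ^7/7! = e^(−4.9) · 4.9^7/5040 ≈ 0.1002.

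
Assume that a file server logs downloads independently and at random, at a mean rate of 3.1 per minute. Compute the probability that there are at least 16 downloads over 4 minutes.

Over the interval, μ = 3.1 × 4 = 12.4 (4 minutes).
P(N ≥ 16) = 1 − P(N ≤ 15) = 1 − Σ_{j=0}^{15} e^(−μ) μ^j/j! ≈ 0.1860.

0.1860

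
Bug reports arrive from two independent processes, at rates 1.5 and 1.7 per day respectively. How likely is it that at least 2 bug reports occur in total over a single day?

0.8288

Independent Poisson processes superpose: combined rate λ = 1.5 + 1.7 = 3.2 per day.
So μ = 3.2.
P(N ≥ 2) = 1 − P(N ≤ 1) ≈ 0.8288.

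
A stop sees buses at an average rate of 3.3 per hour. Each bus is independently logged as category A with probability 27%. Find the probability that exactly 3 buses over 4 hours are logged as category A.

Thinning: the buses that are logged as category A themselves form a Poisson process with rate 0.27 × 3.3 = 0.891 per hour.
Over the interval, μ = 0.891 × 4 = 3.564 (4 hours).
P(N = 3) = e^(−3.564) · 3.564^3/3! ≈ 0.2137.

0.2137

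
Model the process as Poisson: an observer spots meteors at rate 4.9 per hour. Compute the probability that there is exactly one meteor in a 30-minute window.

0.2114

Over the interval, μ = 4.9 × 0.5 = 2.45 (a 30-minute window = 0.5 hours).
P(N = 1) = e^(−μ) μ^1/1! = e^(−2.45) · 2.45^1/1 ≈ 0.2114.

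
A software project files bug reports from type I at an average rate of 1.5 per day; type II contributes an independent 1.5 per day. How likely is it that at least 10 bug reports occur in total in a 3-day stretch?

Independent Poisson processes superpose: combined rate λ = 1.5 + 1.5 = 3 per day.
Over the interval, μ = 3 × 3 = 9 (a 3-day stretch = 3 days).
P(N ≥ 10) = 1 − P(N ≤ 9) ≈ 0.4126.

0.4126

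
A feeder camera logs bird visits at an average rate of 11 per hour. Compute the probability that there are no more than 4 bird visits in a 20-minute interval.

Over the interval, μ = 11 × 1/3 ≈ 3.66667 (a 20-minute interval = 1/3 hours).
P(N ≤ 4) = Σ_{j=0}^{4} e^(−μ) μ^j/j! ≈ 0.6936.

0.6936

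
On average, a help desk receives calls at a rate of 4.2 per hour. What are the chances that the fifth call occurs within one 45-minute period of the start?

Over the interval, μ = 4.2 × 0.75 = 3.15 (a 45-minute period = 0.75 hours).
The fifth arrival falls in the interval iff at least 5 events occur there: P(S_5 ≤ t) = P(N ≥ 5) = 1 − P(N ≤ 4) ≈ 0.2105.

0.2105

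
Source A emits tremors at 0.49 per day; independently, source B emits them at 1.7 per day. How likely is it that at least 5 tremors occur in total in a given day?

0.0714

Independent Poisson processes superpose: combined rate λ = 0.49 + 1.7 = 2.19 per day.
So μ = 2.19.
P(N ≥ 5) = 1 − P(N ≤ 4) ≈ 0.0714.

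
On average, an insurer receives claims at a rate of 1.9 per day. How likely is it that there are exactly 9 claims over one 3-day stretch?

0.0586

Over the interval, μ = 1.9 × 3 = 5.7 (a 3-day stretch = 3 days).
P(N = 9) = e^(−μ) μ^9/9! = e^(−5.7) · 5.7^9/362880 ≈ 0.0586.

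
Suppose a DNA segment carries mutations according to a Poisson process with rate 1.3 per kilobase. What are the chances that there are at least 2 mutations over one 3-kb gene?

0.9008

Over the interval, μ = 1.3 × 3 = 3.9 (a 3-kb gene = 3 kilobases).
P(N ≥ 2) = 1 − P(N ≤ 1) = 1 − Σ_{j=0}^{1} e^(−μ) μ^j/j! ≈ 0.9008.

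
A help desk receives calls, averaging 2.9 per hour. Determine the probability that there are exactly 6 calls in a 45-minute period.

Over the interval, μ = 2.9 × 0.75 = 2.175 (a 45-minute period = 0.75 hours).
P(N = 6) = e^(−μ) μ^6/6! = e^(−2.175) · 2.175^6/720 ≈ 0.0167.

0.0167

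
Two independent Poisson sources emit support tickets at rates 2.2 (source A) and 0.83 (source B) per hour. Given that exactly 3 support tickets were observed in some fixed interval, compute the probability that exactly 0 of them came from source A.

Given the total, each event is independently from source A with probability p = λ_A/(λ_A+λ_B) = 2.2/3.03 ≈ 0.7261.
So K ~ Binomial(3, 2.2/3.03): P(K = 0) = C(3,0) · (2.2/3.03)^0 · (0.83/3.03)^3 ≈ 0.0206.

0.0206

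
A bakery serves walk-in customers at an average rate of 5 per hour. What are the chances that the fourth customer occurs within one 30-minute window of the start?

0.2424

Over the interval, μ = 5 × 0.5 = 2.5 (a 30-minute window = 0.5 hours).
The fourth arrival falls in the interval iff at least 4 events occur there: P(S_4 ≤ t) = P(N ≥ 4) = 1 − P(N ≤ 3) ≈ 0.2424.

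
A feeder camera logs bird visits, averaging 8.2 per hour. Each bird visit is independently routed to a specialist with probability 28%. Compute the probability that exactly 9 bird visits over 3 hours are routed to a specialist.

Thinning: the bird visits that are routed to a specialist themselves form a Poisson process with rate 0.28 × 8.2 = 2.296 per hour.
Over the interval, μ = 2.296 × 3 = 6.888 (3 hours).
P(N = 9) = e^(−6.888) · 6.888^9/9! ≈ 0.0981.

0.0981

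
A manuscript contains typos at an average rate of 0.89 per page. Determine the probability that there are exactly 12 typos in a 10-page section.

0.0703

Over the interval, μ = 0.89 × 10 = 8.9 (a 10-page section = 10 pages).
P(N = 12) = e^(−μ) μ^12/12! = e^(−8.9) · 8.9^12/479001600 ≈ 0.0703.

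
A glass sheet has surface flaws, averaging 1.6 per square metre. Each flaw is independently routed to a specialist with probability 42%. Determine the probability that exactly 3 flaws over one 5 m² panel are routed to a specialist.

0.2196

Thinning: the flaws that are routed to a specialist themselves form a Poisson process with rate 0.42 × 1.6 = 0.672 per square metre.
Over the interval, μ = 0.672 × 5 = 3.36 (a 5 m² panel = 5 square metres).
P(N = 3) = e^(−3.36) · 3.36^3/3! ≈ 0.2196.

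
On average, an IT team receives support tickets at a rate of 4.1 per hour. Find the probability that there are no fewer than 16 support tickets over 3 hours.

Over the interval, μ = 4.1 × 3 = 12.3 (3 hours).
P(N ≥ 16) = 1 − P(N ≤ 15) = 1 − Σ_{j=0}^{15} e^(−μ) μ^j/j! ≈ 0.1781.

0.1781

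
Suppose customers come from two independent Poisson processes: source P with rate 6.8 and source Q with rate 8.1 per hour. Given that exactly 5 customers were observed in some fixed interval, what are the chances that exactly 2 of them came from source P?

Given the total, each event is independently from source P with probability p = λ_P/(λ_P+λ_Q) = 6.8/14.9 ≈ 0.4564.
So K ~ Binomial(5, 6.8/14.9): P(K = 2) = C(5,2) · (6.8/14.9)^2 · (8.1/14.9)^3 ≈ 0.3346.

0.3346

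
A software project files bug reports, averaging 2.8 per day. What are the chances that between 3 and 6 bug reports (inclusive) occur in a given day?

With mean μ = 2.8 per day,
P(3 ≤ N ≤ 6) = Σ_{j=3}^{6} e^(−2.8) · 2.8^j/j! ≈ 0.5061.

0.5061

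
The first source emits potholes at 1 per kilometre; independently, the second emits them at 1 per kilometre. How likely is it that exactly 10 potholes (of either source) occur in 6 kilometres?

0.1048

Independent Poisson processes superpose: combined rate λ = 1 + 1 = 2 per kilometre.
Over the interval, μ = 2 × 6 = 12 (6 kilometres).
P(N = 10) = e^(−12) · 12^10/10! ≈ 0.1048.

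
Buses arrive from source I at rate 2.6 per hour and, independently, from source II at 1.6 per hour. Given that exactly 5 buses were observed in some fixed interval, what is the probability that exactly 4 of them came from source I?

Given the total, each event is independently from source I with probability p = λ_I/(λ_I+λ_II) = 2.6/4.2 ≈ 0.6190.
So K ~ Binomial(5, 2.6/4.2): P(K = 4) = C(5,4) · (2.6/4.2)^4 · (1.6/4.2)^1 ≈ 0.2797.

0.2797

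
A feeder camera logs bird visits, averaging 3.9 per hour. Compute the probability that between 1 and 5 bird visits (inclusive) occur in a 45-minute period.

0.8698

Over the interval, μ = 3.9 × 0.75 = 2.925 (a 45-minute period = 0.75 hours).
P(1 ≤ N ≤ 5) = Σ_{j=1}^{5} e^(−2.925) · 2.925^j/j! ≈ 0.8698.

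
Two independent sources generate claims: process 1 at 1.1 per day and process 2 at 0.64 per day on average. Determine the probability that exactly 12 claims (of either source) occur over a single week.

Independent Poisson processes superpose: combined rate λ = 1.1 + 0.64 = 1.74 per day.
Over the interval, μ = 1.74 × 7 = 12.18 (a week = 7 days).
P(N = 12) = e^(−12.18) · 12.18^12/12! ≈ 0.1142.

0.1142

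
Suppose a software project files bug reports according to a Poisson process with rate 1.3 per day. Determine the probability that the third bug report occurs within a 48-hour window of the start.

Over the interval, μ = 1.3 × 2 = 2.6 (a 48-hour window = 2 days).
The third arrival falls in the interval iff at least 3 events occur there: P(S_3 ≤ t) = P(N ≥ 3) = 1 − P(N ≤ 2) ≈ 0.4816.

0.4816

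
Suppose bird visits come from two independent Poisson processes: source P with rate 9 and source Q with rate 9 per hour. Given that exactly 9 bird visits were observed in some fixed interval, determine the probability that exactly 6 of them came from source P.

0.1641

Given the total, each event is independently from source P with probability p = λ_P/(λ_P+λ_Q) = 9/18 = 0.5000.
So K ~ Binomial(9, 9/18): P(K = 6) = C(9,6) · (9/18)^6 · (9/18)^3 ≈ 0.1641.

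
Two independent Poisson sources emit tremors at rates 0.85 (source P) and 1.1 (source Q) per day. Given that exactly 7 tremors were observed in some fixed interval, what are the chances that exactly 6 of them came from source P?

Given the total, each event is independently from source P with probability p = λ_P/(λ_P+λ_Q) = 0.85/1.95 ≈ 0.4359.
So K ~ Binomial(7, 0.85/1.95): P(K = 6) = C(7,6) · (0.85/1.95)^6 · (1.1/1.95)^1 ≈ 0.0271.

0.0271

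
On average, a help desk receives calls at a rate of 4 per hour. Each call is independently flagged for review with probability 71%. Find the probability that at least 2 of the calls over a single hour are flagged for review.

Thinning: the calls that are flagged for review themselves form a Poisson process with rate 0.71 × 4 = 2.84 per hour.
So μ = 2.84.
P(N ≥ 2) = 1 − P(N ≤ 1) ≈ 0.7756.

0.7756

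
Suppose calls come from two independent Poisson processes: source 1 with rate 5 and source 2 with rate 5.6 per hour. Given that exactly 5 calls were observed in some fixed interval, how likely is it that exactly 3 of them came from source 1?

0.2929

Given the total, each event is independently from source 1 with probability p = λ_1/(λ_1+λ_2) = 5/10.6 ≈ 0.4717.
So K ~ Binomial(5, 5/10.6): P(K = 3) = C(5,3) · (5/10.6)^3 · (5.6/10.6)^2 ≈ 0.2929.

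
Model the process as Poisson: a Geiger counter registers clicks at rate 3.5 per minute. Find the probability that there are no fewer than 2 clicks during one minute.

With mean μ = 3.5 per minute,
P(N ≥ 2) = 1 − P(N ≤ 1) = 1 − Σ_{j=0}^{1} e^(−μ) μ^j/j! ≈ 0.8641.

0.8641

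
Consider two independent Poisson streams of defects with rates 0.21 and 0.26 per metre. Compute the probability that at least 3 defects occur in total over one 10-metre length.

Independent Poisson processes superpose: combined rate λ = 0.21 + 0.26 = 0.47 per metre.
Over the interval, μ = 0.47 × 10 = 4.7 (a 10-metre length = 10 metres).
P(N ≥ 3) = 1 − P(N ≤ 2) ≈ 0.8477.

0.8477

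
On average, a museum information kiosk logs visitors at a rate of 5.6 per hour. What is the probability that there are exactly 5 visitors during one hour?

With mean μ = 5.6 per hour,
P(N = 5) = e^(−μ) μ^5/5! = e^(−5.6) · 5.6^5/120 ≈ 0.1697.

0.1697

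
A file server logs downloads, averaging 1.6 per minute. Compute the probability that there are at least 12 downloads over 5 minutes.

0.1119

Over the interval, μ = 1.6 × 5 = 8 (5 minutes).
P(N ≥ 12) = 1 − P(N ≤ 11) = 1 − Σ_{j=0}^{11} e^(−μ) μ^j/j! ≈ 0.1119.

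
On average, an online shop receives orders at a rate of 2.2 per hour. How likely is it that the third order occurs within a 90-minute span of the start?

0.6406

Over the interval, μ = 2.2 × 1.5 = 3.3 (a 90-minute span = 1.5 hours).
The third arrival falls in the interval iff at least 3 events occur there: P(S_3 ≤ t) = P(N ≥ 3) = 1 − P(N ≤ 2) ≈ 0.6406.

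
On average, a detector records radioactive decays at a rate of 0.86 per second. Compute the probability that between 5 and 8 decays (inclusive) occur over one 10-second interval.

Over the interval, μ = 0.86 × 10 = 8.6 (a 10-second interval = 10 seconds).
P(5 ≤ N ≤ 8) = Σ_{j=5}^{8} e^(−8.6) · 8.6^j/j! ≈ 0.4393.

0.4393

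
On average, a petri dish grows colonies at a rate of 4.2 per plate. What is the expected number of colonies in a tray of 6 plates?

E[N] = λt = 4.2 × 6 = 25.2 (a tray of 6 plates = 6 plates).

25.2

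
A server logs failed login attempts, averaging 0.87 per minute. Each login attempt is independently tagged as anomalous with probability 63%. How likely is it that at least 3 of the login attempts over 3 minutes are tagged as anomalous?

Thinning: the login attempts that are tagged as anomalous themselves form a Poisson process with rate 0.63 × 0.87 = 0.5481 per minute.
Over the interval, μ = 0.5481 × 3 = 1.6443 (3 minutes).
P(N ≥ 3) = 1 − P(N ≤ 2) ≈ 0.2282.

0.2282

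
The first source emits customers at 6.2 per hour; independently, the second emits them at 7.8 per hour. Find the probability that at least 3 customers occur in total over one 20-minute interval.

0.8443

Independent Poisson processes superpose: combined rate λ = 6.2 + 7.8 = 14 per hour.
Over the interval, μ = 14 × 1/3 ≈ 4.66667 (a 20-minute interval = 1/3 hours).
P(N ≥ 3) = 1 − P(N ≤ 2) ≈ 0.8443.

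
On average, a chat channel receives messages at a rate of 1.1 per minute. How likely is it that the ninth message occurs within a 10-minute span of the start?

Over the interval, μ = 1.1 × 10 = 11 (a 10-minute span = 10 minutes).
The ninth arrival falls in the interval iff at least 9 events occur there: P(S_9 ≤ t) = P(N ≥ 9) = 1 − P(N ≤ 8) ≈ 0.7680.

0.7680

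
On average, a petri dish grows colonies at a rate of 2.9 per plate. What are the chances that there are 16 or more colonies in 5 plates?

0.3808

Over the interval, μ = 2.9 × 5 = 14.5 (5 plates).
P(N ≥ 16) = 1 − P(N ≤ 15) = 1 − Σ_{j=0}^{15} e^(−μ) μ^j/j! ≈ 0.3808.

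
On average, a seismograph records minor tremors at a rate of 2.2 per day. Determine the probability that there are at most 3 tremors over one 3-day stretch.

Over the interval, μ = 2.2 × 3 = 6.6 (a 3-day stretch = 3 days).
P(N ≤ 3) = Σ_{j=0}^{3} e^(−μ) μ^j/j! ≈ 0.1052.

0.1052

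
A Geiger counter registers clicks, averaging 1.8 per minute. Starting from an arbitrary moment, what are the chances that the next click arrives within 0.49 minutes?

Inter-arrival times are exponential with rate λ = 1.8 per minute.
P(T ≤ 0.49) = 1 − e^(−λt) = 1 − e^(−1.8 × 0.49) = 1 − e^(−0.882) ≈ 0.5860.

0.5860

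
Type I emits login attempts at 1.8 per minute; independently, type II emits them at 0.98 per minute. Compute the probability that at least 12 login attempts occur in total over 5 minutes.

Independent Poisson processes superpose: combined rate λ = 1.8 + 0.98 = 2.78 per minute.
Over the interval, μ = 2.78 × 5 = 13.9 (5 minutes).
P(N ≥ 12) = 1 − P(N ≤ 11) ≈ 0.7314.

0.7314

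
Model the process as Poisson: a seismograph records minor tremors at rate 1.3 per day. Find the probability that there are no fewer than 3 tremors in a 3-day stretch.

Over the interval, μ = 1.3 × 3 = 3.9 (a 3-day stretch = 3 days).
P(N ≥ 3) = 1 − P(N ≤ 2) = 1 − Σ_{j=0}^{2} e^(−μ) μ^j/j! ≈ 0.7469.

0.7469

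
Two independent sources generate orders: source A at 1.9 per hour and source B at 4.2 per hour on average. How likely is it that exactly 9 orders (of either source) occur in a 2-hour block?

0.0830

Independent Poisson processes superpose: combined rate λ = 1.9 + 4.2 = 6.1 per hour.
Over the interval, μ = 6.1 × 2 = 12.2 (a 2-hour block = 2 hours).
P(N = 9) = e^(−12.2) · 12.2^9/9! ≈ 0.0830.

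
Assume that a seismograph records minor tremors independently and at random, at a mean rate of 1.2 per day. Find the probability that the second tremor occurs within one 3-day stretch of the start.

Over the interval, μ = 1.2 × 3 = 3.6 (a 3-day stretch = 3 days).
The second arrival falls in the interval iff at least 2 events occur there: P(S_2 ≤ t) = P(N ≥ 2) = 1 − P(N ≤ 1) ≈ 0.8743.

0.8743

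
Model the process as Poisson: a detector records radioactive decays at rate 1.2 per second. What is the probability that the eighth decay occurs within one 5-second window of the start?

0.2560

Over the interval, μ = 1.2 × 5 = 6 (a 5-second window = 5 seconds).
The eighth arrival falls in the interval iff at least 8 events occur there: P(S_8 ≤ t) = P(N ≥ 8) = 1 − P(N ≤ 7) ≈ 0.2560.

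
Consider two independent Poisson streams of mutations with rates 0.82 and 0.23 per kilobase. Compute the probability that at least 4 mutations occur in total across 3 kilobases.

0.3863

Independent Poisson processes superpose: combined rate λ = 0.82 + 0.23 = 1.05 per kilobase.
Over the interval, μ = 1.05 × 3 = 3.15 (3 kilobases).
P(N ≥ 4) = 1 − P(N ≤ 3) ≈ 0.3863.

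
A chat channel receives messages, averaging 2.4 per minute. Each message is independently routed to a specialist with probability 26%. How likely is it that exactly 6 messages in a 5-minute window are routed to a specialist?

0.0566

Thinning: the messages that are routed to a specialist themselves form a Poisson process with rate 0.26 × 2.4 = 0.624 per minute.
Over the interval, μ = 0.624 × 5 = 3.12 (a 5-minute window = 5 minutes).
P(N = 6) = e^(−3.12) · 3.12^6/6! ≈ 0.0566.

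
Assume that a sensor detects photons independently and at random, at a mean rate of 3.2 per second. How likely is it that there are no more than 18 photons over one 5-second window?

0.7423

Over the interval, μ = 3.2 × 5 = 16 (a 5-second window = 5 seconds).
P(N ≤ 18) = Σ_{j=0}^{18} e^(−μ) μ^j/j! ≈ 0.7423.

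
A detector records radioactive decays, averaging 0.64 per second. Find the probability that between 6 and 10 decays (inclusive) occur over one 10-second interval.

0.5548

Over the interval, μ = 0.64 × 10 = 6.4 (a 10-second interval = 10 seconds).
P(6 ≤ N ≤ 10) = Σ_{j=6}^{10} e^(−6.4) · 6.4^j/j! ≈ 0.5548.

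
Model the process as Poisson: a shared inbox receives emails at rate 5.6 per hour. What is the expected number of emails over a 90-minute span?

8.4

E[N] = λt = 5.6 × 1.5 = 8.4 (a 90-minute span = 1.5 hours).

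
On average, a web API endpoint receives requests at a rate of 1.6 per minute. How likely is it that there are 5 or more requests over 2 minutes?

0.2194

Over the interval, μ = 1.6 × 2 = 3.2 (2 minutes).
P(N ≥ 5) = 1 − P(N ≤ 4) = 1 − Σ_{j=0}^{4} e^(−μ) μ^j/j! ≈ 0.2194.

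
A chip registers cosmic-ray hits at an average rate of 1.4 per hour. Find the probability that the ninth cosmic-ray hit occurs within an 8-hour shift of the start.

Over the interval, μ = 1.4 × 8 = 11.2 (an 8-hour shift = 8 hours).
The ninth arrival falls in the interval iff at least 9 events occur there: P(S_9 ≤ t) = P(N ≥ 9) = 1 − P(N ≤ 8) ≈ 0.7853.

0.7853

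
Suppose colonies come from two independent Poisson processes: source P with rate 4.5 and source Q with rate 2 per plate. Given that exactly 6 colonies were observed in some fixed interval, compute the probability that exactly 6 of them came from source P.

Given the total, each event is independently from source P with probability p = λ_P/(λ_P+λ_Q) = 4.5/6.5 ≈ 0.6923.
So K ~ Binomial(6, 4.5/6.5): P(K = 6) = C(6,6) · (4.5/6.5)^6 · (2/6.5)^0 ≈ 0.1101.

0.1101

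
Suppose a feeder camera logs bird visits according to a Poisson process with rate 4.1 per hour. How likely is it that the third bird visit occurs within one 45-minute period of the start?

0.5934

Over the interval, μ = 4.1 × 0.75 = 3.075 (a 45-minute period = 0.75 hours).
The third arrival falls in the interval iff at least 3 events occur there: P(S_3 ≤ t) = P(N ≥ 3) = 1 − P(N ≤ 2) ≈ 0.5934.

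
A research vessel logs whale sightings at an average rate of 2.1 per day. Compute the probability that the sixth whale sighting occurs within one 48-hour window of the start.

Over the interval, μ = 2.1 × 2 = 4.2 (a 48-hour window = 2 days).
The sixth arrival falls in the interval iff at least 6 events occur there: P(S_6 ≤ t) = P(N ≥ 6) = 1 − P(N ≤ 5) ≈ 0.2469.

0.2469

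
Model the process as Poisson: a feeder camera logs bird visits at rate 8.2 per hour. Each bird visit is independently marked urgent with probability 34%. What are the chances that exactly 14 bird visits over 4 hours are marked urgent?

Thinning: the bird visits that are marked urgent themselves form a Poisson process with rate 0.34 × 8.2 = 2.788 per hour.
Over the interval, μ = 2.788 × 4 = 11.152 (4 hours).
P(N = 14) = e^(−11.152) · 11.152^14/14! ≈ 0.0757.

0.0757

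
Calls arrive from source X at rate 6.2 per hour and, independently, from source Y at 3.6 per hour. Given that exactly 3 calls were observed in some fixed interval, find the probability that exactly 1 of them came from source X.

0.2561

Given the total, each event is independently from source X with probability p = λ_X/(λ_X+λ_Y) = 6.2/9.8 ≈ 0.6327.
So K ~ Binomial(3, 6.2/9.8): P(K = 1) = C(3,1) · (6.2/9.8)^1 · (3.6/9.8)^2 ≈ 0.2561.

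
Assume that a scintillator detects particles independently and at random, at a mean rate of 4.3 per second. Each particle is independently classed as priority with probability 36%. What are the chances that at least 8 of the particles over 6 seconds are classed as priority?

Thinning: the particles that are classed as priority themselves form a Poisson process with rate 0.36 × 4.3 = 1.548 per second.
Over the interval, μ = 1.548 × 6 = 9.288 (6 seconds).
P(N ≥ 8) = 1 − P(N ≤ 7) ≈ 0.7087.

0.7087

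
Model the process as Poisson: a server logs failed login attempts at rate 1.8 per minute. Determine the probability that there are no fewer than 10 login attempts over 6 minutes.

Over the interval, μ = 1.8 × 6 = 10.8 (6 minutes).
P(N ≥ 10) = 1 − P(N ≤ 9) = 1 − Σ_{j=0}^{9} e^(−μ) μ^j/j! ≈ 0.6374.

0.6374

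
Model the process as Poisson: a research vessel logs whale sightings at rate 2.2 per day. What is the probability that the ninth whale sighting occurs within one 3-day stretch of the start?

Over the interval, μ = 2.2 × 3 = 6.6 (a 3-day stretch = 3 days).
The ninth arrival falls in the interval iff at least 9 events occur there: P(S_9 ≤ t) = P(N ≥ 9) = 1 − P(N ≤ 8) ≈ 0.2204.

0.2204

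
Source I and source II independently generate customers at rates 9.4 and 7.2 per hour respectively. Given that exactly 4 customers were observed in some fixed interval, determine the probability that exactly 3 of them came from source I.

Given the total, each event is independently from source I with probability p = λ_I/(λ_I+λ_II) = 9.4/16.6 ≈ 0.5663.
So K ~ Binomial(4, 9.4/16.6): P(K = 3) = C(4,3) · (9.4/16.6)^3 · (7.2/16.6)^1 ≈ 0.3150.

0.3150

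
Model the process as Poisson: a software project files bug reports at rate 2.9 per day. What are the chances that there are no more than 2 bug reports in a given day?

0.4460

With mean μ = 2.9 per day,
P(N ≤ 2) = Σ_{j=0}^{2} e^(−μ) μ^j/j! ≈ 0.4460.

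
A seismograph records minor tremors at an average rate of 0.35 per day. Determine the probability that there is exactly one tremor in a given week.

0.2114

Over the interval, μ = 0.35 × 7 = 2.45 (a week = 7 days).
P(N = 1) = e^(−μ) μ^1/1! = e^(−2.45) · 2.45^1/1 ≈ 0.2114.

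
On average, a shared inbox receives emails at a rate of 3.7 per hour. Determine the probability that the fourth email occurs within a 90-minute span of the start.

Over the interval, μ = 3.7 × 1.5 = 5.55 (a 90-minute span = 1.5 hours).
The fourth arrival falls in the interval iff at least 4 events occur there: P(S_4 ≤ t) = P(N ≥ 4) = 1 − P(N ≤ 3) ≈ 0.8039.

0.8039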